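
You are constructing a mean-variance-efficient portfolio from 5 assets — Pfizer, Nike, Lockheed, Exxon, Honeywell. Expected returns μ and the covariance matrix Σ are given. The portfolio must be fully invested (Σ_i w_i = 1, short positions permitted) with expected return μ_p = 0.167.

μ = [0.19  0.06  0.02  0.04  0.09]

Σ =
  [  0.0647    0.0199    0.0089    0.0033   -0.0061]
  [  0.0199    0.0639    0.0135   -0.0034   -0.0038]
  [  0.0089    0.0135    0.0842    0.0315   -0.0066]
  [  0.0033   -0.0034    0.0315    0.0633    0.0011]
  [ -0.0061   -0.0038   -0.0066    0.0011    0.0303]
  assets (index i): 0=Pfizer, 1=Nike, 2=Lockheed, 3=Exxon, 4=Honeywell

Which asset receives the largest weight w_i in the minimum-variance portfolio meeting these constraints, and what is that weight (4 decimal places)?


Pfizer (0.6776)

u=Σ⁻¹μ = [3.2021  0.1790  0.0004  0.4114  3.6225]
v=Σ⁻¹𝟙 = [13.5716  12.8358  7.0598  11.5981  38.4620]
a=μᵀu=0.961628  b=𝟙ᵀu=7.415448  c=𝟙ᵀv=83.527361  D=ac−b²=25.333355
λ₁=(c·0.167−b)/D = (83.527361·0.167−7.415448)/25.333355 = 0.257906
λ₂=(a−b·0.167)/D = (0.961628−7.415448·0.167)/25.333355 = -0.010924
w* = 0.257906·u + -0.010924·v:
  w_0 = 0.257906·3.2021 + -0.010924·13.5716 = 0.6776  (Pfizer)
  w_1 = 0.257906·0.1790 + -0.010924·12.8358 = -0.0941  (Nike)
  w_2 = 0.257906·0.0004 + -0.010924·7.0598 = -0.0770  (Lockheed)
  w_3 = 0.257906·0.4114 + -0.010924·11.5981 = -0.0206  (Exxon)
  w_4 = 0.257906·3.6225 + -0.010924·38.4620 = 0.5141  (Honeywell)
Σw_i=1.0000  μᵀw=0.1670
σ²=wᵀΣw=λ₁·μ_p+λ₂ = 0.257906·0.167 + -0.010924 = 0.032146 ≈ 0.0321


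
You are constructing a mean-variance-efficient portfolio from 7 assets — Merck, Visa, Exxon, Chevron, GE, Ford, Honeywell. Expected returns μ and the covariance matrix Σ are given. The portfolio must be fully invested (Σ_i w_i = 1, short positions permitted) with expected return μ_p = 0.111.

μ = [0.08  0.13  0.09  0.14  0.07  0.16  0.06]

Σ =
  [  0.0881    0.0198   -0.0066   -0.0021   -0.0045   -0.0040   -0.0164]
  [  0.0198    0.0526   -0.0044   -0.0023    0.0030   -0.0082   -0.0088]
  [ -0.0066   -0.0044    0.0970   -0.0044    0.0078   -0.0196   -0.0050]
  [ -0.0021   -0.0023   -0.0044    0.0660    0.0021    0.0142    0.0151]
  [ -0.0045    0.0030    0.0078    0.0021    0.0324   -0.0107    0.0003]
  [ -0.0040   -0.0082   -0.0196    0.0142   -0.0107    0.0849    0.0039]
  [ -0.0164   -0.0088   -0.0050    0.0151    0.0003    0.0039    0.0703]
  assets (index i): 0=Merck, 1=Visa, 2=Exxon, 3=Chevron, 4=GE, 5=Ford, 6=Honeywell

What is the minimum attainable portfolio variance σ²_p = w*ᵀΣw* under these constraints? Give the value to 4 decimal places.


p=Σ⁻¹μ = [0.8685  2.7771  1.5590  1.4844  2.3877  2.5583  1.0437]
q=Σ⁻¹𝟙 = [14.2492  19.4398  14.7677  7.8000  33.3549  19.8037  18.1163]
a=μᵀp=1.417714  b=𝟙ᵀp=12.678611  c=𝟙ᵀq=127.531579  D=ac−b²=20.056165
λ₁=(c·0.111−b)/D = (127.531579·0.111−12.678611)/20.056165 = 0.073663
λ₂=(a−b·0.111)/D = (1.417714−12.678611·0.111)/20.056165 = 0.000518
w* = 0.073663·p + 0.000518·q:
  w_0 = 0.073663·0.8685 + 0.000518·14.2492 = 0.0714  (Merck)
  w_1 = 0.073663·2.7771 + 0.000518·19.4398 = 0.2146  (Visa)
  w_2 = 0.073663·1.5590 + 0.000518·14.7677 = 0.1225  (Exxon)
  w_3 = 0.073663·1.4844 + 0.000518·7.8000 = 0.1134  (Chevron)
  w_4 = 0.073663·2.3877 + 0.000518·33.3549 = 0.1932  (GE)
  w_5 = 0.073663·2.5583 + 0.000518·19.8037 = 0.1987  (Ford)
  w_6 = 0.073663·1.0437 + 0.000518·18.1163 = 0.0863  (Honeywell)
Σw_i=1.0000  μᵀw=0.1110
σ²=wᵀΣw=λ₁·μ_p+λ₂ = 0.073663·0.111 + 0.000518 = 0.008695 ≈ 0.0087

0.0087


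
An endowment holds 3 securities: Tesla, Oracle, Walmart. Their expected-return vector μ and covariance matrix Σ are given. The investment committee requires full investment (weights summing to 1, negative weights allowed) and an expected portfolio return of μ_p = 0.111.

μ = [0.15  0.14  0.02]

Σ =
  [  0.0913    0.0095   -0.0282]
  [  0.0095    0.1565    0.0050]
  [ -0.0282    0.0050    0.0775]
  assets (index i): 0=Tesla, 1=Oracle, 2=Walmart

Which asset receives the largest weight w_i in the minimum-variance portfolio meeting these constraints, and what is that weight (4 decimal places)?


x=Σ⁻¹μ = [1.8353  0.7551  0.8772]
y=Σ⁻¹𝟙 = [16.1568  4.8189  18.4713]
a=μᵀx=0.398556  b=𝟙ᵀx=3.467582  c=𝟙ᵀy=39.446932  D=ac−b²=3.697680
λ₁=(c·0.111−b)/D = (39.446932·0.111−3.467582)/3.697680 = 0.246378
λ₂=(a−b·0.111)/D = (0.398556−3.467582·0.111)/3.697680 = 0.003693
w* = 0.246378·x + 0.003693·y:
  w_0 = 0.246378·1.8353 + 0.003693·16.1568 = 0.5118  (Tesla)
  w_1 = 0.246378·0.7551 + 0.003693·4.8189 = 0.2038  (Oracle)
  w_2 = 0.246378·0.8772 + 0.003693·18.4713 = 0.2843  (Walmart)
Σw_i=1.0000  μᵀw=0.1110
σ²=wᵀΣw=λ₁·μ_p+λ₂ = 0.246378·0.111 + 0.003693 = 0.031041 ≈ 0.0310

Tesla (0.5118)


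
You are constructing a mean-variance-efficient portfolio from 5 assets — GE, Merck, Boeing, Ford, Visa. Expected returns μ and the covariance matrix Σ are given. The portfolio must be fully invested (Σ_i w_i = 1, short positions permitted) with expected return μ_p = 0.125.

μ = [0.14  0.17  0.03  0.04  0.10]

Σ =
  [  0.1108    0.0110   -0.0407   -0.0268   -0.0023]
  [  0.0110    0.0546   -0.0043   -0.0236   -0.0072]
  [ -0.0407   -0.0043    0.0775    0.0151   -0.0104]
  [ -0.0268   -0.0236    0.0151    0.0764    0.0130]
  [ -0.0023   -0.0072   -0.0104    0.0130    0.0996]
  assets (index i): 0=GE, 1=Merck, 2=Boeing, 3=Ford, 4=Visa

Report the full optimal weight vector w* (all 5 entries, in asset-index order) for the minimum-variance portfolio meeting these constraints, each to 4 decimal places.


g=Σ⁻¹μ = [1.8710  3.8185  1.3794  1.8788  1.2221]
h=Σ⁻¹𝟙 = [20.0983  27.1403  22.2560  22.0982  11.9058]
a=μᵀg=1.149824  b=𝟙ᵀg=10.169805  c=𝟙ᵀh=103.498676  D=ac−b²=15.580275
λ₁=(c·0.125−b)/D = (103.498676·0.125−10.169805)/15.580275 = 0.177630
λ₂=(a−b·0.125)/D = (1.149824−10.169805·0.125)/15.580275 = -0.007792
w* = 0.177630·g + -0.007792·h:
  w_0 = 0.177630·1.8710 + -0.007792·20.0983 = 0.1757  (GE)
  w_1 = 0.177630·3.8185 + -0.007792·27.1403 = 0.4668  (Merck)
  w_2 = 0.177630·1.3794 + -0.007792·22.2560 = 0.0716  (Boeing)
  w_3 = 0.177630·1.8788 + -0.007792·22.0982 = 0.1615  (Ford)
  w_4 = 0.177630·1.2221 + -0.007792·11.9058 = 0.1243  (Visa)
Σw_i=1.0000  μᵀw=0.1250
σ²=wᵀΣw=λ₁·μ_p+λ₂ = 0.177630·0.125 + -0.007792 = 0.014412 ≈ 0.0144

0.1757  0.4668  0.0716  0.1615  0.1243


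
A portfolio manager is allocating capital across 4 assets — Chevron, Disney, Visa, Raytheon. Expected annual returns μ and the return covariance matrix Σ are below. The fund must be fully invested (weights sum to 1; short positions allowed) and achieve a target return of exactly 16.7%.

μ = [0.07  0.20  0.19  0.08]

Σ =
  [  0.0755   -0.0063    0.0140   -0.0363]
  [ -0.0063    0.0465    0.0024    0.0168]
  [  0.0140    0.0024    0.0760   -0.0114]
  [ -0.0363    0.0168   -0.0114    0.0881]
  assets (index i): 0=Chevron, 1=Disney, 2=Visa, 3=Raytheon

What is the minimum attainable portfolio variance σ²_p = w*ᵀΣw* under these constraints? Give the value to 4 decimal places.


x=Σ⁻¹μ = [1.3093  4.0074  2.2790  0.9782]
y=Σ⁻¹𝟙 = [21.3898  17.1774  11.4303  18.3675]
a=μᵀx=1.404401  b=𝟙ᵀx=8.573934  c=𝟙ᵀy=68.365087  D=ac−b²=22.499650
λ₁=(c·0.167−b)/D = (68.365087·0.167−8.573934)/22.499650 = 0.126359
λ₂=(a−b·0.167)/D = (1.404401−8.573934·0.167)/22.499650 = -0.001220
w* = 0.126359·x + -0.001220·y:
  w_0 = 0.126359·1.3093 + -0.001220·21.3898 = 0.1393  (Chevron)
  w_1 = 0.126359·4.0074 + -0.001220·17.1774 = 0.4854  (Disney)
  w_2 = 0.126359·2.2790 + -0.001220·11.4303 = 0.2740  (Visa)
  w_3 = 0.126359·0.9782 + -0.001220·18.3675 = 0.1012  (Raytheon)
Σw_i=1.0000  μᵀw=0.1670
σ²=wᵀΣw=λ₁·μ_p+λ₂ = 0.126359·0.167 + -0.001220 = 0.019882 ≈ 0.0199

0.0199


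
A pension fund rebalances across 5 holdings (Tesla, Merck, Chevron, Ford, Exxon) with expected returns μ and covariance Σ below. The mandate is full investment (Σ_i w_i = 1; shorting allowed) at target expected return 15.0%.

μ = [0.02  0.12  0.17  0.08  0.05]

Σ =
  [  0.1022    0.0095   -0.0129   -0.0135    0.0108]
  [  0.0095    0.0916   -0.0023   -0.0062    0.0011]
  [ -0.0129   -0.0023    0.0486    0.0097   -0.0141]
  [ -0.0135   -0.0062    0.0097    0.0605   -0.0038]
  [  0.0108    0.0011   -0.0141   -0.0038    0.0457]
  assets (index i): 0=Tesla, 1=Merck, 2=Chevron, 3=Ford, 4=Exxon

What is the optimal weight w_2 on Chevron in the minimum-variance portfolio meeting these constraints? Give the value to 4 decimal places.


u=Σ⁻¹μ = [0.4838  1.4077  4.1543  1.0539  2.3153]
v=Σ⁻¹𝟙 = [11.6296  11.2727  29.2256  17.4356  29.3290]
a=μᵀu=1.084912  b=𝟙ᵀu=9.414958  c=𝟙ᵀv=98.892456  D=ac−b²=18.648195
λ₁=(c·0.150−b)/D = (98.892456·0.150−9.414958)/18.648195 = 0.290586
λ₂=(a−b·0.150)/D = (1.084912−9.414958·0.150)/18.648195 = -0.017553
w* = 0.290586·u + -0.017553·v:
  w_0 = 0.290586·0.4838 + -0.017553·11.6296 = -0.0636  (Tesla)
  w_1 = 0.290586·1.4077 + -0.017553·11.2727 = 0.2112  (Merck)
  w_2 = 0.290586·4.1543 + -0.017553·29.2256 = 0.6942  (Chevron)
  w_3 = 0.290586·1.0539 + -0.017553·17.4356 = 0.0002  (Ford)
  w_4 = 0.290586·2.3153 + -0.017553·29.3290 = 0.1580  (Exxon)
Σw_i=1.0000  μᵀw=0.1500
σ²=wᵀΣw=λ₁·μ_p+λ₂ = 0.290586·0.150 + -0.017553 = 0.026035 ≈ 0.0260

0.6942


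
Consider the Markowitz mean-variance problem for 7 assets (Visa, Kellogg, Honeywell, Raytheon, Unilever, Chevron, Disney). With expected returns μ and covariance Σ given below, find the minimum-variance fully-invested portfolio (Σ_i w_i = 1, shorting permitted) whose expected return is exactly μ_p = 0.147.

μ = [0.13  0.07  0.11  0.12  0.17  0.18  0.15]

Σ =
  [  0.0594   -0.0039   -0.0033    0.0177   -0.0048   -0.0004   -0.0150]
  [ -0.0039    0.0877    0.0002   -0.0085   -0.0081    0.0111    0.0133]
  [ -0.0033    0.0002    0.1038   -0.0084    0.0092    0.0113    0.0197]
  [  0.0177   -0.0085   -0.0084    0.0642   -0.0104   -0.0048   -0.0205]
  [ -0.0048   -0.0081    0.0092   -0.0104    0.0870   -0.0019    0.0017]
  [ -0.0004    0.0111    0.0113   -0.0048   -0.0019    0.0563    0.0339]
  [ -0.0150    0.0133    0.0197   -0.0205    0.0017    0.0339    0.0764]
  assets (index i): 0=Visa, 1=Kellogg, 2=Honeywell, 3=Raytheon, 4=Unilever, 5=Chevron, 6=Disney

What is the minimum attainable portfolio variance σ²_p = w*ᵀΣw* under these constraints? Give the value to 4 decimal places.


p=Σ⁻¹μ = [2.1645  0.8210  0.5477  2.5735  2.4123  2.1712  1.7776]
q=Σ⁻¹𝟙 = [16.6274  12.4374  6.9419  21.1642  15.2551  7.7418  14.3027]
a=μᵀp=1.775467  b=𝟙ᵀp=12.467790  c=𝟙ᵀq=94.470522  D=ac−b²=12.283459
λ₁=(c·0.147−b)/D = (94.470522·0.147−12.467790)/12.283459 = 0.115552
λ₂=(a−b·0.147)/D = (1.775467−12.467790·0.147)/12.283459 = -0.004665
w* = 0.115552·p + -0.004665·q:
  w_0 = 0.115552·2.1645 + -0.004665·16.6274 = 0.1725  (Visa)
  w_1 = 0.115552·0.8210 + -0.004665·12.4374 = 0.0369  (Kellogg)
  w_2 = 0.115552·0.5477 + -0.004665·6.9419 = 0.0309  (Honeywell)
  w_3 = 0.115552·2.5735 + -0.004665·21.1642 = 0.1986  (Raytheon)
  w_4 = 0.115552·2.4123 + -0.004665·15.2551 = 0.2076  (Unilever)
  w_5 = 0.115552·2.1712 + -0.004665·7.7418 = 0.2148  (Chevron)
  w_6 = 0.115552·1.7776 + -0.004665·14.3027 = 0.1387  (Disney)
Σw_i=1.0000  μᵀw=0.1470
σ²=wᵀΣw=λ₁·μ_p+λ₂ = 0.115552·0.147 + -0.004665 = 0.012321 ≈ 0.0123

0.0123


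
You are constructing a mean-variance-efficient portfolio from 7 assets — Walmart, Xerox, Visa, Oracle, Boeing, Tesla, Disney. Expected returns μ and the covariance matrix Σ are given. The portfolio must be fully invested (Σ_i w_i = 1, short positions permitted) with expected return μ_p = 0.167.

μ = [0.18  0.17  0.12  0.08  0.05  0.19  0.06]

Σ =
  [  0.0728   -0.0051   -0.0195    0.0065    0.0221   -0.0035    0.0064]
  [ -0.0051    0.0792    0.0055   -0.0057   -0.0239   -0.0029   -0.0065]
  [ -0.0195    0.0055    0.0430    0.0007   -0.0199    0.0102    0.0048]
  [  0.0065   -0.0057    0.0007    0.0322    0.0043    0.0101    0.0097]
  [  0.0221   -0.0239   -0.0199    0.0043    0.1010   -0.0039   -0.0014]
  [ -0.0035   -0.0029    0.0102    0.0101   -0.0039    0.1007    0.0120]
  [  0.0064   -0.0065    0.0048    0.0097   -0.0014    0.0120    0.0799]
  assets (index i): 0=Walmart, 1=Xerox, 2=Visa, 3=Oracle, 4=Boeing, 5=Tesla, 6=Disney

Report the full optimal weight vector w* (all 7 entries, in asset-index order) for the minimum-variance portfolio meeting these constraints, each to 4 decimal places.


x=Σ⁻¹μ = [3.3315  2.6045  4.1215  1.5236  1.1900  1.5472  0.0519]
y=Σ⁻¹𝟙 = [16.4256  18.9133  33.6032  24.3725  16.6589  4.9724  7.3061]
a=μᵀx=2.015473  b=𝟙ᵀx=14.370115  c=𝟙ᵀy=122.251946  D=ac−b²=39.895297
λ₁=(c·0.167−b)/D = (122.251946·0.167−14.370115)/39.895297 = 0.151546
λ₂=(a−b·0.167)/D = (2.015473−14.370115·0.167)/39.895297 = -0.009634
w* = 0.151546·x + -0.009634·y:
  w_0 = 0.151546·3.3315 + -0.009634·16.4256 = 0.3466  (Walmart)
  w_1 = 0.151546·2.6045 + -0.009634·18.9133 = 0.2125  (Xerox)
  w_2 = 0.151546·4.1215 + -0.009634·33.6032 = 0.3009  (Visa)
  w_3 = 0.151546·1.5236 + -0.009634·24.3725 = -0.0039  (Oracle)
  w_4 = 0.151546·1.1900 + -0.009634·16.6589 = 0.0199  (Boeing)
  w_5 = 0.151546·1.5472 + -0.009634·4.9724 = 0.1866  (Tesla)
  w_6 = 0.151546·0.0519 + -0.009634·7.3061 = -0.0625  (Disney)
Σw_i=1.0000  μᵀw=0.1670
σ²=wᵀΣw=λ₁·μ_p+λ₂ = 0.151546·0.167 + -0.009634 = 0.015675 ≈ 0.0157

0.3466  0.2125  0.3009  -0.0039  0.0199  0.1866  -0.0625


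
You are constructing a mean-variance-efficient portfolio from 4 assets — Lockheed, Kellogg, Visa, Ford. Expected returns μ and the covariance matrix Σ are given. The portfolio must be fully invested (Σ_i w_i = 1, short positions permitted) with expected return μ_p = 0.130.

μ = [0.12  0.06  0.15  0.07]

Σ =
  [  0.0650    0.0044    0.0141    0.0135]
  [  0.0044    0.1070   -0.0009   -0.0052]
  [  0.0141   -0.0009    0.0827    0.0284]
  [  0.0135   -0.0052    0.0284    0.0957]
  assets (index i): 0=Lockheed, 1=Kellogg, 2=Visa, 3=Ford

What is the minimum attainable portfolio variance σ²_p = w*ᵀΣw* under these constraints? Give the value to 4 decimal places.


0.0387

g=Σ⁻¹μ = [1.4572  0.5185  1.5374  0.0978]
h=Σ⁻¹𝟙 = [11.6092  9.2742  7.8104  6.9978]
a=μᵀg=0.443435  b=𝟙ᵀg=3.610958  c=𝟙ᵀh=35.691539  D=ac−b²=2.787844
λ₁=(c·0.130−b)/D = (35.691539·0.130−3.610958)/2.787844 = 0.369082
λ₂=(a−b·0.130)/D = (0.443435−3.610958·0.130)/2.787844 = -0.009323
w* = 0.369082·g + -0.009323·h:
  w_0 = 0.369082·1.4572 + -0.009323·11.6092 = 0.4296  (Lockheed)
  w_1 = 0.369082·0.5185 + -0.009323·9.2742 = 0.1049  (Kellogg)
  w_2 = 0.369082·1.5374 + -0.009323·7.8104 = 0.4946  (Visa)
  w_3 = 0.369082·0.0978 + -0.009323·6.9978 = -0.0291  (Ford)
Σw_i=1.0000  μᵀw=0.1300
σ²=wᵀΣw=λ₁·μ_p+λ₂ = 0.369082·0.130 + -0.009323 = 0.038658 ≈ 0.0387


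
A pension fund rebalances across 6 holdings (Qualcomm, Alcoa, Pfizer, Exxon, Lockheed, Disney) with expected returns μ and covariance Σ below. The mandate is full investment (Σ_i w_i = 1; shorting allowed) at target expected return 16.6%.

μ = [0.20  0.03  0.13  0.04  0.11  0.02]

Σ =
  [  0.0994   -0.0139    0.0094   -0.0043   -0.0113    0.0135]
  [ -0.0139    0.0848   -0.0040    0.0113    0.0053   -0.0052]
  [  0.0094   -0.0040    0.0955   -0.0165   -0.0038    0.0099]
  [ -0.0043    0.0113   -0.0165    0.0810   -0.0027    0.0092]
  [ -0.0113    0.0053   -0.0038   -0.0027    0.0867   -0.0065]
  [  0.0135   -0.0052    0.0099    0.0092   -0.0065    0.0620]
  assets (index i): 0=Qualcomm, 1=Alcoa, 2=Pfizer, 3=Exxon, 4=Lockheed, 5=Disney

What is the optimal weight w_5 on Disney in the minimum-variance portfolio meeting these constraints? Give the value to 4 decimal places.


-0.1999

x=Σ⁻¹μ = [2.2164  0.5439  1.4190  0.9129  1.5918  -0.3096]
y=Σ⁻¹𝟙 = [11.1586  12.3717  11.3212  12.5627  14.0596  12.5391]
a=μᵀx=0.849498  b=𝟙ᵀx=6.374463  c=𝟙ᵀy=74.012811  D=ac−b²=22.239965
λ₁=(c·0.166−b)/D = (74.012811·0.166−6.374463)/22.239965 = 0.265813
λ₂=(a−b·0.166)/D = (0.849498−6.374463·0.166)/22.239965 = -0.009382
w* = 0.265813·x + -0.009382·y:
  w_0 = 0.265813·2.2164 + -0.009382·11.1586 = 0.4845  (Qualcomm)
  w_1 = 0.265813·0.5439 + -0.009382·12.3717 = 0.0285  (Alcoa)
  w_2 = 0.265813·1.4190 + -0.009382·11.3212 = 0.2710  (Pfizer)
  w_3 = 0.265813·0.9129 + -0.009382·12.5627 = 0.1248  (Exxon)
  w_4 = 0.265813·1.5918 + -0.009382·14.0596 = 0.2912  (Lockheed)
  w_5 = 0.265813·-0.3096 + -0.009382·12.5391 = -0.1999  (Disney)
Σw_i=1.0000  μᵀw=0.1660
σ²=wᵀΣw=λ₁·μ_p+λ₂ = 0.265813·0.166 + -0.009382 = 0.034743 ≈ 0.0347


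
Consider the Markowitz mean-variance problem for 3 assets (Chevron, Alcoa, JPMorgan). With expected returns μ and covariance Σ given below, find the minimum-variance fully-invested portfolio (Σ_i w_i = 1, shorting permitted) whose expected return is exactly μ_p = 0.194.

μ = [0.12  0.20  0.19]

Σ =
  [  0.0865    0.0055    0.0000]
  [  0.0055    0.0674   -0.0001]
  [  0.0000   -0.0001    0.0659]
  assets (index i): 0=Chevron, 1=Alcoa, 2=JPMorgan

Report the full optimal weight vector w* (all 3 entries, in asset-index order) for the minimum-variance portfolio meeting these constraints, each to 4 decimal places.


x=Σ⁻¹μ = [1.2046  2.8733  2.8875]
y=Σ⁻¹𝟙 = [10.6712  13.9885  15.1957]
a=μᵀx=1.267848  b=𝟙ᵀx=6.965448  c=𝟙ᵀy=39.855524  D=ac−b²=2.013269
λ₁=(c·0.194−b)/D = (39.855524·0.194−6.965448)/2.013269 = 0.380736
λ₂=(a−b·0.194)/D = (1.267848−6.965448·0.194)/2.013269 = -0.041450
w* = 0.380736·x + -0.041450·y:
  w_0 = 0.380736·1.2046 + -0.041450·10.6712 = 0.0163  (Chevron)
  w_1 = 0.380736·2.8733 + -0.041450·13.9885 = 0.5142  (Alcoa)
  w_2 = 0.380736·2.8875 + -0.041450·15.1957 = 0.4695  (JPMorgan)
Σw_i=1.0000  μᵀw=0.1940
σ²=wᵀΣw=λ₁·μ_p+λ₂ = 0.380736·0.194 + -0.041450 = 0.032413 ≈ 0.0324

0.0163  0.5142  0.4695


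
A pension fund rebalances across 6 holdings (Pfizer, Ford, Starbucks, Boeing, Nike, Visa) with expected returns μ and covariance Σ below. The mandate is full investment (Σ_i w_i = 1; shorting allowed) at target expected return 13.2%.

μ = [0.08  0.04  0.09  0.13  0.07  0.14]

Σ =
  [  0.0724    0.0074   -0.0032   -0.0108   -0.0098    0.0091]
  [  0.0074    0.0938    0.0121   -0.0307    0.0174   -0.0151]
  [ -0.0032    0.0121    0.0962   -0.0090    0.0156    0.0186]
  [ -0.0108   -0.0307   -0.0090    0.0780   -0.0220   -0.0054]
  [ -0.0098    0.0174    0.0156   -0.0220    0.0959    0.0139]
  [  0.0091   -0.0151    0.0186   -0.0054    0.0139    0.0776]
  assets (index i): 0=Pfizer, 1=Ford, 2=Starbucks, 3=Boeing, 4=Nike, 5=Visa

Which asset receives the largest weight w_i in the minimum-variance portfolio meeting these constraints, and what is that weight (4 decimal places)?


Visa (0.4933)

g=Σ⁻¹μ = [1.3180  1.2821  0.5853  2.8049  0.9209  1.7890]
h=Σ⁻¹𝟙 = [16.5268  16.9526  6.9665  26.9032  12.3041  12.2457]
a=μᵀg=0.888971  b=𝟙ᵀg=8.700333  c=𝟙ᵀh=91.898912  D=ac−b²=5.999650
λ₁=(c·0.132−b)/D = (91.898912·0.132−8.700333)/5.999650 = 0.571754
λ₂=(a−b·0.132)/D = (0.888971−8.700333·0.132)/5.999650 = -0.043248
w* = 0.571754·g + -0.043248·h:
  w_0 = 0.571754·1.3180 + -0.043248·16.5268 = 0.0388  (Pfizer)
  w_1 = 0.571754·1.2821 + -0.043248·16.9526 = -0.0001  (Ford)
  w_2 = 0.571754·0.5853 + -0.043248·6.9665 = 0.0334  (Starbucks)
  w_3 = 0.571754·2.8049 + -0.043248·26.9032 = 0.4402  (Boeing)
  w_4 = 0.571754·0.9209 + -0.043248·12.3041 = -0.0056  (Nike)
  w_5 = 0.571754·1.7890 + -0.043248·12.2457 = 0.4933  (Visa)
Σw_i=1.0000  μᵀw=0.1320
σ²=wᵀΣw=λ₁·μ_p+λ₂ = 0.571754·0.132 + -0.043248 = 0.032223 ≈ 0.0322


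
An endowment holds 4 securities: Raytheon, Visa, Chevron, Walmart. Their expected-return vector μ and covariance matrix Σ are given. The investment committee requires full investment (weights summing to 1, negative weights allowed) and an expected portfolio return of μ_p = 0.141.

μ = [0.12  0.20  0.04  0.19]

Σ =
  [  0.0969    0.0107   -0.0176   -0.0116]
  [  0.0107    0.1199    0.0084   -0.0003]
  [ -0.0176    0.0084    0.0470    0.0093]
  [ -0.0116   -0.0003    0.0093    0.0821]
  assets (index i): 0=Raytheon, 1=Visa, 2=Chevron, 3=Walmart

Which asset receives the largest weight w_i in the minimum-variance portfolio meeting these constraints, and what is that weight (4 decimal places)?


x=Σ⁻¹μ = [1.4860  1.4957  0.6543  2.4556]
y=Σ⁻¹𝟙 = [15.4540  5.3230  23.7997  11.6873]
a=μᵀx=0.970202  b=𝟙ᵀx=6.091654  c=𝟙ᵀy=56.263968  D=ac−b²=17.479139
λ₁=(c·0.141−b)/D = (56.263968·0.141−6.091654)/17.479139 = 0.105358
λ₂=(a−b·0.141)/D = (0.970202−6.091654·0.141)/17.479139 = 0.006366
w* = 0.105358·x + 0.006366·y:
  w_0 = 0.105358·1.4860 + 0.006366·15.4540 = 0.2550  (Raytheon)
  w_1 = 0.105358·1.4957 + 0.006366·5.3230 = 0.1915  (Visa)
  w_2 = 0.105358·0.6543 + 0.006366·23.7997 = 0.2205  (Chevron)
  w_3 = 0.105358·2.4556 + 0.006366·11.6873 = 0.3331  (Walmart)
Σw_i=1.0000  μᵀw=0.1410
σ²=wᵀΣw=λ₁·μ_p+λ₂ = 0.105358·0.141 + 0.006366 = 0.021222 ≈ 0.0212

Walmart (0.3331)


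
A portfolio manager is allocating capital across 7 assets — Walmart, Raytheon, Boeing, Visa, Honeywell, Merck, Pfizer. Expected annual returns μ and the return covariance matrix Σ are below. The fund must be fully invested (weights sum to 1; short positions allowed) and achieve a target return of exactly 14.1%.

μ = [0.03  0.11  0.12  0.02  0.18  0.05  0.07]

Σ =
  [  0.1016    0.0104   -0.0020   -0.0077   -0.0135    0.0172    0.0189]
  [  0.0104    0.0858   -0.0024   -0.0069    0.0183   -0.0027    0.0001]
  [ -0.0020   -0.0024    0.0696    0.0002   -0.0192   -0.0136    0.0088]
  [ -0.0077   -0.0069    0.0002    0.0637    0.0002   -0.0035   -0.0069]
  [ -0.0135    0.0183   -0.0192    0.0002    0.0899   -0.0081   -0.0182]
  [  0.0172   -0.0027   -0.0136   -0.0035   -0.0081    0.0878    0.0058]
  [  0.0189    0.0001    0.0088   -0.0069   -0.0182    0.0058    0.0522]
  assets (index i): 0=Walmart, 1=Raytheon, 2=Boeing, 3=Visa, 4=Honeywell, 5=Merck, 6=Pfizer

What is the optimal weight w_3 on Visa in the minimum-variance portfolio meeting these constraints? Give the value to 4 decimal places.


g=Σ⁻¹μ = [0.1662  0.8069  2.5378  0.6630  2.8725  1.1263  1.8155]
h=Σ⁻¹𝟙 = [7.1208  9.1244  20.6341  20.5313  20.3274  14.7617  21.2439]
a=μᵀg=1.111980  b=𝟙ᵀg=9.988110  c=𝟙ᵀh=113.743588  D=ac−b²=26.718235
λ₁=(c·0.141−b)/D = (113.743588·0.141−9.988110)/26.718235 = 0.226427
λ₂=(a−b·0.141)/D = (1.111980−9.988110·0.141)/26.718235 = -0.011091
w* = 0.226427·g + -0.011091·h:
  w_0 = 0.226427·0.1662 + -0.011091·7.1208 = -0.0414  (Walmart)
  w_1 = 0.226427·0.8069 + -0.011091·9.1244 = 0.0815  (Raytheon)
  w_2 = 0.226427·2.5378 + -0.011091·20.6341 = 0.3458  (Boeing)
  w_3 = 0.226427·0.6630 + -0.011091·20.5313 = -0.0776  (Visa)
  w_4 = 0.226427·2.8725 + -0.011091·20.3274 = 0.4249  (Honeywell)
  w_5 = 0.226427·1.1263 + -0.011091·14.7617 = 0.0913  (Merck)
  w_6 = 0.226427·1.8155 + -0.011091·21.2439 = 0.1754  (Pfizer)
Σw_i=1.0000  μᵀw=0.1410
σ²=wᵀΣw=λ₁·μ_p+λ₂ = 0.226427·0.141 + -0.011091 = 0.020835 ≈ 0.0208

-0.0776


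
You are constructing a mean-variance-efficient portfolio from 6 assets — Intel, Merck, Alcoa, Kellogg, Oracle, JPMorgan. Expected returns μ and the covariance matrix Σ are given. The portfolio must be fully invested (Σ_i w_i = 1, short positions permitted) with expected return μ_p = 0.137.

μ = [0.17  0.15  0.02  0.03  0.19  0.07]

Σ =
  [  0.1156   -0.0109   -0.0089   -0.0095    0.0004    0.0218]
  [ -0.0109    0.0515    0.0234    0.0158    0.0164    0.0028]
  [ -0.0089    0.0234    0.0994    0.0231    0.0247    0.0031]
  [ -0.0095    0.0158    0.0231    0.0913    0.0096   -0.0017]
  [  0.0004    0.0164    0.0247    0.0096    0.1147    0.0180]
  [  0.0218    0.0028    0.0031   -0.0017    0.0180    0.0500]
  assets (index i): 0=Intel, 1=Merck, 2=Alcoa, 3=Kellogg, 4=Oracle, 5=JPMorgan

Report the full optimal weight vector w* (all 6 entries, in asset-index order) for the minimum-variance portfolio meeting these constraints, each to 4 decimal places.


u=Σ⁻¹μ = [1.7013  3.1728  -0.7296  0.0002  1.3476  0.0407]
v=Σ⁻¹𝟙 = [8.3096  15.1206  4.2457  8.1203  2.6437  14.5914]
a=μᵀu=1.009440  b=𝟙ᵀu=5.532953  c=𝟙ᵀv=53.031350  D=ac−b²=22.918402
λ₁=(c·0.137−b)/D = (53.031350·0.137−5.532953)/22.918402 = 0.075587
λ₂=(a−b·0.137)/D = (1.009440−5.532953·0.137)/22.918402 = 0.010970
w* = 0.075587·u + 0.010970·v:
  w_0 = 0.075587·1.7013 + 0.010970·8.3096 = 0.2198  (Intel)
  w_1 = 0.075587·3.1728 + 0.010970·15.1206 = 0.4057  (Merck)
  w_2 = 0.075587·-0.7296 + 0.010970·4.2457 = -0.0086  (Alcoa)
  w_3 = 0.075587·0.0002 + 0.010970·8.1203 = 0.0891  (Kellogg)
  w_4 = 0.075587·1.3476 + 0.010970·2.6437 = 0.1309  (Oracle)
  w_5 = 0.075587·0.0407 + 0.010970·14.5914 = 0.1631  (JPMorgan)
Σw_i=1.0000  μᵀw=0.1370
σ²=wᵀΣw=λ₁·μ_p+λ₂ = 0.075587·0.137 + 0.010970 = 0.021326 ≈ 0.0213

0.2198  0.4057  -0.0086  0.0891  0.1309  0.1631


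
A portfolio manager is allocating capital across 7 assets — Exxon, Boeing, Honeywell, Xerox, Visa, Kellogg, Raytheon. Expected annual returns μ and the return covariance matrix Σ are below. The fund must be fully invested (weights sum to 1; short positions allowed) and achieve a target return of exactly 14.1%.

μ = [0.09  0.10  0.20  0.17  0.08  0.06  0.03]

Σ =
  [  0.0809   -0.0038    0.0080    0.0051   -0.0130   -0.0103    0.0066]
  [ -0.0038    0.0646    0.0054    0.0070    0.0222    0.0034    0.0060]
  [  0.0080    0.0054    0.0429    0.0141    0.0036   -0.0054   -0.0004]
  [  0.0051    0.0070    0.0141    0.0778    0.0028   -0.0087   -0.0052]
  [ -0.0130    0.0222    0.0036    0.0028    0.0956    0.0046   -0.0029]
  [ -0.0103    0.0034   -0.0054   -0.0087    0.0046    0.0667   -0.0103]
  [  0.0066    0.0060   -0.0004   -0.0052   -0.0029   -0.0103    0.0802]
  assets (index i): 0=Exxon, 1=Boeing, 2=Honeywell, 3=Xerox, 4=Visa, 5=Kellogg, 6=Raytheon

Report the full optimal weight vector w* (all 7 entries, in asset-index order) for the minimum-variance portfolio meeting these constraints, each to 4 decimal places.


u=Σ⁻¹μ = [0.8891  0.7803  4.0595  1.5175  0.5210  1.5777  0.5826]
v=Σ⁻¹𝟙 = [13.1533  8.0379  18.3006  10.9808  8.7962  21.1799  14.6265]
a=μᵀu=1.381749  b=𝟙ᵀu=9.927724  c=𝟙ᵀv=95.075133  D=ac−b²=32.810258
λ₁=(c·0.141−b)/D = (95.075133·0.141−9.927724)/32.810258 = 0.105999
λ₂=(a−b·0.141)/D = (1.381749−9.927724·0.141)/32.810258 = -0.000550
w* = 0.105999·u + -0.000550·v:
  w_0 = 0.105999·0.8891 + -0.000550·13.1533 = 0.0870  (Exxon)
  w_1 = 0.105999·0.7803 + -0.000550·8.0379 = 0.0783  (Boeing)
  w_2 = 0.105999·4.0595 + -0.000550·18.3006 = 0.4202  (Honeywell)
  w_3 = 0.105999·1.5175 + -0.000550·10.9808 = 0.1548  (Xerox)
  w_4 = 0.105999·0.5210 + -0.000550·8.7962 = 0.0504  (Visa)
  w_5 = 0.105999·1.5777 + -0.000550·21.1799 = 0.1556  (Kellogg)
  w_6 = 0.105999·0.5826 + -0.000550·14.6265 = 0.0537  (Raytheon)
Σw_i=1.0000  μᵀw=0.1410
σ²=wᵀΣw=λ₁·μ_p+λ₂ = 0.105999·0.141 + -0.000550 = 0.014395 ≈ 0.0144

0.0870  0.0783  0.4202  0.1548  0.0504  0.1556  0.0537


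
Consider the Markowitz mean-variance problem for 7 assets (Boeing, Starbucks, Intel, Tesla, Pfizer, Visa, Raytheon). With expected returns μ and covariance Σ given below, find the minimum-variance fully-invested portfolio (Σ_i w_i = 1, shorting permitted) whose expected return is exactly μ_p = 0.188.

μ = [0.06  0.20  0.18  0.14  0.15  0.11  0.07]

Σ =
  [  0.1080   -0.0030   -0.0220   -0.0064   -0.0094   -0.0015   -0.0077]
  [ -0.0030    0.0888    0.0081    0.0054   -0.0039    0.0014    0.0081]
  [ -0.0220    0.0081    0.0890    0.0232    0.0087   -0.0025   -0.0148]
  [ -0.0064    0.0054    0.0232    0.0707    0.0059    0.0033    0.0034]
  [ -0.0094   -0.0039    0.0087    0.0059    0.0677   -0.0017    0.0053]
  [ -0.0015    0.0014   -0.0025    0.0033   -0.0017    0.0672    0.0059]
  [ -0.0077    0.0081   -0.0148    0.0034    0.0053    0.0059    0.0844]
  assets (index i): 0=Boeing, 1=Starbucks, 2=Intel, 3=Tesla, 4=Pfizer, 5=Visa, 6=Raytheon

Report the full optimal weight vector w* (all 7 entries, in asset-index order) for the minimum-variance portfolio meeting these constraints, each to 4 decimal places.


g=Σ⁻¹μ = [1.3195  2.0624  1.8545  1.0389  2.1682  1.6273  0.7853]
h=Σ⁻¹𝟙 = [14.9892  9.3664  13.0469  8.0355  14.4078  14.3896  12.3704]
a=μᵀg=1.530105  b=𝟙ᵀg=10.856012  c=𝟙ᵀh=86.605840  D=ac−b²=14.663006
λ₁=(c·0.188−b)/D = (86.605840·0.188−10.856012)/14.663006 = 0.370039
λ₂=(a−b·0.188)/D = (1.530105−10.856012·0.188)/14.663006 = -0.034838
w* = 0.370039·g + -0.034838·h:
  w_0 = 0.370039·1.3195 + -0.034838·14.9892 = -0.0339  (Boeing)
  w_1 = 0.370039·2.0624 + -0.034838·9.3664 = 0.4369  (Starbucks)
  w_2 = 0.370039·1.8545 + -0.034838·13.0469 = 0.2317  (Intel)
  w_3 = 0.370039·1.0389 + -0.034838·8.0355 = 0.1045  (Tesla)
  w_4 = 0.370039·2.1682 + -0.034838·14.4078 = 0.3004  (Pfizer)
  w_5 = 0.370039·1.6273 + -0.034838·14.3896 = 0.1009  (Visa)
  w_6 = 0.370039·0.7853 + -0.034838·12.3704 = -0.1404  (Raytheon)
Σw_i=1.0000  μᵀw=0.1880
σ²=wᵀΣw=λ₁·μ_p+λ₂ = 0.370039·0.188 + -0.034838 = 0.034730 ≈ 0.0347

-0.0339  0.4369  0.2317  0.1045  0.3004  0.1009  -0.1404


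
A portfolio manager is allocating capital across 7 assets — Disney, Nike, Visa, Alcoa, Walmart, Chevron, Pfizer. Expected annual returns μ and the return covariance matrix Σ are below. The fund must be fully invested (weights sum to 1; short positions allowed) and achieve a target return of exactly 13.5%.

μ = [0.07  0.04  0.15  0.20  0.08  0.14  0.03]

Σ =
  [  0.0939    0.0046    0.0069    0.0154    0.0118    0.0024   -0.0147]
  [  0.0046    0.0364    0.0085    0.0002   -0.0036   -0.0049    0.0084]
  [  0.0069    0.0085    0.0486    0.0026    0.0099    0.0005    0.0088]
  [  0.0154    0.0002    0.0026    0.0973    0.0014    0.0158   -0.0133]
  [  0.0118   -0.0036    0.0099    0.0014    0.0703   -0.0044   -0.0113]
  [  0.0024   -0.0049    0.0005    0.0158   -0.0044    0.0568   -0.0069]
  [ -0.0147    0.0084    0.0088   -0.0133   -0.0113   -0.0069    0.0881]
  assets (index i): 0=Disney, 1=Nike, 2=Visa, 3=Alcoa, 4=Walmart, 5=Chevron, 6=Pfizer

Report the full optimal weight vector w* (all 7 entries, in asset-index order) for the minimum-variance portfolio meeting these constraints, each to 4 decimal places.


0.0125  0.0639  0.3053  0.2018  0.1063  0.2510  0.0593

x=Σ⁻¹μ = [0.1632  0.7368  2.5116  1.6739  0.9940  2.1833  0.5978]
y=Σ⁻¹𝟙 = [7.1803  25.6652  8.5606  7.2276  16.5216  20.4178  14.0560]
a=μᵀx=1.155549  b=𝟙ᵀx=8.860742  c=𝟙ᵀy=99.629182  D=ac−b²=36.613630
λ₁=(c·0.135−b)/D = (99.629182·0.135−8.860742)/36.613630 = 0.125341
λ₂=(a−b·0.135)/D = (1.155549−8.860742·0.135)/36.613630 = -0.001110
w* = 0.125341·x + -0.001110·y:
  w_0 = 0.125341·0.1632 + -0.001110·7.1803 = 0.0125  (Disney)
  w_1 = 0.125341·0.7368 + -0.001110·25.6652 = 0.0639  (Nike)
  w_2 = 0.125341·2.5116 + -0.001110·8.5606 = 0.3053  (Visa)
  w_3 = 0.125341·1.6739 + -0.001110·7.2276 = 0.2018  (Alcoa)
  w_4 = 0.125341·0.9940 + -0.001110·16.5216 = 0.1063  (Walmart)
  w_5 = 0.125341·2.1833 + -0.001110·20.4178 = 0.2510  (Chevron)
  w_6 = 0.125341·0.5978 + -0.001110·14.0560 = 0.0593  (Pfizer)
Σw_i=1.0000  μᵀw=0.1350
σ²=wᵀΣw=λ₁·μ_p+λ₂ = 0.125341·0.135 + -0.001110 = 0.015811 ≈ 0.0158


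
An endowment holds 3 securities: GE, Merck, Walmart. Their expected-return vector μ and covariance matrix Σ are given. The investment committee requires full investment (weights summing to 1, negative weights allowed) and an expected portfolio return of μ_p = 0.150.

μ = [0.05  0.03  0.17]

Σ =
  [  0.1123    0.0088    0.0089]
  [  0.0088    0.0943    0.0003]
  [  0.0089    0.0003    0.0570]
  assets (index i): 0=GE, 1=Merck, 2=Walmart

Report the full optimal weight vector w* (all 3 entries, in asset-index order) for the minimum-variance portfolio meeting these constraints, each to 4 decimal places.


u=Σ⁻¹μ = [0.1885  0.2912  2.9515]
v=Σ⁻¹𝟙 = [6.8260  9.9152  16.4259]
a=μᵀu=0.519913  b=𝟙ᵀu=3.431152  c=𝟙ᵀv=33.167036  D=ac−b²=5.471182
λ₁=(c·0.150−b)/D = (33.167036·0.150−3.431152)/5.471182 = 0.282188
λ₂=(a−b·0.150)/D = (0.519913−3.431152·0.150)/5.471182 = 0.000958
w* = 0.282188·u + 0.000958·v:
  w_0 = 0.282188·0.1885 + 0.000958·6.8260 = 0.0597  (GE)
  w_1 = 0.282188·0.2912 + 0.000958·9.9152 = 0.0917  (Merck)
  w_2 = 0.282188·2.9515 + 0.000958·16.4259 = 0.8486  (Walmart)
Σw_i=1.0000  μᵀw=0.1500
σ²=wᵀΣw=λ₁·μ_p+λ₂ = 0.282188·0.150 + 0.000958 = 0.043286 ≈ 0.0433

0.0597  0.0917  0.8486


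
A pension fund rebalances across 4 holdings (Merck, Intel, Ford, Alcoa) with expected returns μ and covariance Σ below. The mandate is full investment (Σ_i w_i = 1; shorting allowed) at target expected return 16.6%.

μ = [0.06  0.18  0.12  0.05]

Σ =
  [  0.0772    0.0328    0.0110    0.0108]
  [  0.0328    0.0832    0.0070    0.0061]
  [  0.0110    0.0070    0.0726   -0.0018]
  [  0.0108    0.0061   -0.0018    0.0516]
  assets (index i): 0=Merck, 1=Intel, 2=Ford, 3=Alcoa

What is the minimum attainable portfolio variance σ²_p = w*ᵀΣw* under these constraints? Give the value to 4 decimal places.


0.0484

u=Σ⁻¹μ = [-0.4813  2.1601  1.5391  0.8681]
v=Σ⁻¹𝟙 = [5.4781  7.4899  12.6630  17.7896]
a=μᵀu=0.588026  b=𝟙ᵀu=4.085907  c=𝟙ᵀv=43.420571  D=ac−b²=8.837771
λ₁=(c·0.166−b)/D = (43.420571·0.166−4.085907)/8.837771 = 0.353246
λ₂=(a−b·0.166)/D = (0.588026−4.085907·0.166)/8.837771 = -0.010210
w* = 0.353246·u + -0.010210·v:
  w_0 = 0.353246·-0.4813 + -0.010210·5.4781 = -0.2259  (Merck)
  w_1 = 0.353246·2.1601 + -0.010210·7.4899 = 0.6866  (Intel)
  w_2 = 0.353246·1.5391 + -0.010210·12.6630 = 0.4144  (Ford)
  w_3 = 0.353246·0.8681 + -0.010210·17.7896 = 0.1250  (Alcoa)
Σw_i=1.0000  μᵀw=0.1660
σ²=wᵀΣw=λ₁·μ_p+λ₂ = 0.353246·0.166 + -0.010210 = 0.048429 ≈ 0.0484


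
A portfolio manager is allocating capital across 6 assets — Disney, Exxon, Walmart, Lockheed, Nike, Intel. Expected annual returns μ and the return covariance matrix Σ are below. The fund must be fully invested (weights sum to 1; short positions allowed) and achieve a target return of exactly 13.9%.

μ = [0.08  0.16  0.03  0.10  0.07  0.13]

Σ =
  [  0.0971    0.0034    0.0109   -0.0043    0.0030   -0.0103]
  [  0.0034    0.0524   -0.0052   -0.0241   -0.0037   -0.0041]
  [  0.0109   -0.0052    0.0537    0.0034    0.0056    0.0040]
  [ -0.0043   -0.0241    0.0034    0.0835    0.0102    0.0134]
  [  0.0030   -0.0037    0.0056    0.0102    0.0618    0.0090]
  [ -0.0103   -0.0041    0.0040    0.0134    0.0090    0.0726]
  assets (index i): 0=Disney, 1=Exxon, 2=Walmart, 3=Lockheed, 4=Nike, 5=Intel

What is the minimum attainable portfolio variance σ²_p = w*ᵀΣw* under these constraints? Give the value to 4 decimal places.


0.0170

g=Σ⁻¹μ = [0.8715  4.1773  0.4570  2.0769  0.7156  1.6530]
h=Σ⁻¹𝟙 = [8.9922  29.7149  16.5480  17.1284  11.5631  11.2213]
a=μᵀg=1.224462  b=𝟙ᵀg=9.951234  c=𝟙ᵀh=95.167938  D=ac−b²=17.502444
λ₁=(c·0.139−b)/D = (95.167938·0.139−9.951234)/17.502444 = 0.187237
λ₂=(a−b·0.139)/D = (1.224462−9.951234·0.139)/17.502444 = -0.009071
w* = 0.187237·g + -0.009071·h:
  w_0 = 0.187237·0.8715 + -0.009071·8.9922 = 0.0816  (Disney)
  w_1 = 0.187237·4.1773 + -0.009071·29.7149 = 0.5126  (Exxon)
  w_2 = 0.187237·0.4570 + -0.009071·16.5480 = -0.0645  (Walmart)
  w_3 = 0.187237·2.0769 + -0.009071·17.1284 = 0.2335  (Lockheed)
  w_4 = 0.187237·0.7156 + -0.009071·11.5631 = 0.0291  (Nike)
  w_5 = 0.187237·1.6530 + -0.009071·11.2213 = 0.2077  (Intel)
Σw_i=1.0000  μᵀw=0.1390
σ²=wᵀΣw=λ₁·μ_p+λ₂ = 0.187237·0.139 + -0.009071 = 0.016955 ≈ 0.0170


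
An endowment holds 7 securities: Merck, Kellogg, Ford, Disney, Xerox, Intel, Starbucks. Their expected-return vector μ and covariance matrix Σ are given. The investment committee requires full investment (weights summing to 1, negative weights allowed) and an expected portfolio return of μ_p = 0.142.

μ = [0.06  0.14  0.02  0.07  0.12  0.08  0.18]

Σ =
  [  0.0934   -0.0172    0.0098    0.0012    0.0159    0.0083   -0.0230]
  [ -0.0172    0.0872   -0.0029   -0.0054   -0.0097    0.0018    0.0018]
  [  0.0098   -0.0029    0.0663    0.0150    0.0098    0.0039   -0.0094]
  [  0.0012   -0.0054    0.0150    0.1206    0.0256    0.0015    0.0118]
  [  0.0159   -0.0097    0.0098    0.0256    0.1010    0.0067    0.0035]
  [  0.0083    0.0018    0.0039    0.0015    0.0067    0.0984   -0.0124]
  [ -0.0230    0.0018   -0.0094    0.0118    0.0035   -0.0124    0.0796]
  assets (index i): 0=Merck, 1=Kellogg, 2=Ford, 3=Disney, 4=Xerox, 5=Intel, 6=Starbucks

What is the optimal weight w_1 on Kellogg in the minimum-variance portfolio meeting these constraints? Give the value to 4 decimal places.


x=Σ⁻¹μ = [1.3948  1.9280  0.3472  0.1321  0.9299  0.9270  2.7457]
y=Σ⁻¹𝟙 = [14.8240  15.0985  13.9512  3.9795  5.3343  10.0399  18.8917]
a=μᵀx=1.049760  b=𝟙ᵀx=8.404636  c=𝟙ᵀy=82.119150  D=ac−b²=15.567494
λ₁=(c·0.142−b)/D = (82.119150·0.142−8.404636)/15.567494 = 0.209172
λ₂=(a−b·0.142)/D = (1.049760−8.404636·0.142)/15.567494 = -0.009231
w* = 0.209172·x + -0.009231·y:
  w_0 = 0.209172·1.3948 + -0.009231·14.8240 = 0.1549  (Merck)
  w_1 = 0.209172·1.9280 + -0.009231·15.0985 = 0.2639  (Kellogg)
  w_2 = 0.209172·0.3472 + -0.009231·13.9512 = -0.0561  (Ford)
  w_3 = 0.209172·0.1321 + -0.009231·3.9795 = -0.0091  (Disney)
  w_4 = 0.209172·0.9299 + -0.009231·5.3343 = 0.1453  (Xerox)
  w_5 = 0.209172·0.9270 + -0.009231·10.0399 = 0.1012  (Intel)
  w_6 = 0.209172·2.7457 + -0.009231·18.8917 = 0.3999  (Starbucks)
Σw_i=1.0000  μᵀw=0.1420
σ²=wᵀΣw=λ₁·μ_p+λ₂ = 0.209172·0.142 + -0.009231 = 0.020472 ≈ 0.0205

0.2639


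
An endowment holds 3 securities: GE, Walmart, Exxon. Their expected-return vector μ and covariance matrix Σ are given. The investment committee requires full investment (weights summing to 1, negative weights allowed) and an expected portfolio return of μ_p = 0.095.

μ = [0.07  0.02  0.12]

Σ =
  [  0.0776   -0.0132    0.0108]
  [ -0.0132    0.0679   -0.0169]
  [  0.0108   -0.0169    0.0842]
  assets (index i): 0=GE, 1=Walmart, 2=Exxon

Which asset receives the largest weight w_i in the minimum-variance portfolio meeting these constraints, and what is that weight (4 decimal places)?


Exxon (0.6277)

p=Σ⁻¹μ = [0.8361  0.8264  1.4838]
q=Σ⁻¹𝟙 = [14.4909  21.0917  14.2512]
a=μᵀp=0.253113  b=𝟙ᵀp=3.146338  c=𝟙ᵀq=49.833783  D=ac−b²=2.714150
λ₁=(c·0.095−b)/D = (49.833783·0.095−3.146338)/2.714150 = 0.585034
λ₂=(a−b·0.095)/D = (0.253113−3.146338·0.095)/2.714150 = -0.016870
w* = 0.585034·p + -0.016870·q:
  w_0 = 0.585034·0.8361 + -0.016870·14.4909 = 0.2447  (GE)
  w_1 = 0.585034·0.8264 + -0.016870·21.0917 = 0.1277  (Walmart)
  w_2 = 0.585034·1.4838 + -0.016870·14.2512 = 0.6277  (Exxon)
Σw_i=1.0000  μᵀw=0.0950
σ²=wᵀΣw=λ₁·μ_p+λ₂ = 0.585034·0.095 + -0.016870 = 0.038708 ≈ 0.0387


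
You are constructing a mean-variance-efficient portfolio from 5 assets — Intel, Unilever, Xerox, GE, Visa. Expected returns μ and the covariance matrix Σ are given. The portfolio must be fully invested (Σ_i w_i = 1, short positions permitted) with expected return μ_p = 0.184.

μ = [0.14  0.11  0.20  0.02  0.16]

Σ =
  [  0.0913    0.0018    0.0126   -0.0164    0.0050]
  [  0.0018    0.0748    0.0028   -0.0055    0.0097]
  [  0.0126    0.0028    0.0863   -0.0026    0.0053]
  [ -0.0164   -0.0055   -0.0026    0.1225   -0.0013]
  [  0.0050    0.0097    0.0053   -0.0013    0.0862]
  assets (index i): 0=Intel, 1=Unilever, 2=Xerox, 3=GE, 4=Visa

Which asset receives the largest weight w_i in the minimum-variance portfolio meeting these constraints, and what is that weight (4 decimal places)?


p=Σ⁻¹μ = [1.2263  1.1991  2.0187  0.4404  1.5326]
q=Σ⁻¹𝟙 = [10.7940  12.3388  9.3632  10.4583  9.1684]
a=μᵀp=0.961356  b=𝟙ᵀp=6.417175  c=𝟙ᵀq=52.122710  D=ac−b²=8.928335
λ₁=(c·0.184−b)/D = (52.122710·0.184−6.417175)/8.928335 = 0.355431
λ₂=(a−b·0.184)/D = (0.961356−6.417175·0.184)/8.928335 = -0.024574
w* = 0.355431·p + -0.024574·q:
  w_0 = 0.355431·1.2263 + -0.024574·10.7940 = 0.1706  (Intel)
  w_1 = 0.355431·1.1991 + -0.024574·12.3388 = 0.1230  (Unilever)
  w_2 = 0.355431·2.0187 + -0.024574·9.3632 = 0.4874  (Xerox)
  w_3 = 0.355431·0.4404 + -0.024574·10.4583 = -0.1005  (GE)
  w_4 = 0.355431·1.5326 + -0.024574·9.1684 = 0.3194  (Visa)
Σw_i=1.0000  μᵀw=0.1840
σ²=wᵀΣw=λ₁·μ_p+λ₂ = 0.355431·0.184 + -0.024574 = 0.040825 ≈ 0.0408

Xerox (0.4874)
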